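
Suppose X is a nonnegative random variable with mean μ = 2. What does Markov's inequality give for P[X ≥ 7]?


μ = E[X] = 2, a = 7.
Markov: P[X ≥ 7] ≤ μ/a = (2)/7 = 2/7.
Numerically: ≈ 0.285714.
(Since a = 7 > μ = 2.000000, the bound 2/7 is < 1 and informative.)

P[X ≥ 7] ≤ 2/7 ≈ 0.285714.


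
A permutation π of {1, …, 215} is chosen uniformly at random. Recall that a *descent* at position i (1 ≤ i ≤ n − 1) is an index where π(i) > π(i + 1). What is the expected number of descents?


Write X = Σ X_I over i = 1, …, 214, with X_I the indicator of one descent.
There are 214 indicators.
For each fixed i, the pair (π(i), π(i+1)) is a uniformly random ordered pair of distinct values from {1, …, 215}; by symmetry P[π(i) > π(i+1)] = 1/2.
By linearity: E[X] = 214 · (1/2) = (215 − 1) · (1/2) = 107 ≈ 107.000.

E[X] = 107 = 107.000.


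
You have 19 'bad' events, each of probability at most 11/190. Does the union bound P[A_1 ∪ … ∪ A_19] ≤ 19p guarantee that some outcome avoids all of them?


Union bound: P[∪_{i=1}^{19} A_i] ≤ Σ_i P[A_i] ≤ 19·p = 19·(11/190) = 11/10.
Numerically: 11/10 ≈ 1.100.
Is 11/10 < 1? NO.
Since the bound 11/10 is ≥ 1, the union bound is uninformative here; it does NOT by itself certify existence.

19·p = 11/10 ≈ 1.100; existence NOT certified by the union bound.


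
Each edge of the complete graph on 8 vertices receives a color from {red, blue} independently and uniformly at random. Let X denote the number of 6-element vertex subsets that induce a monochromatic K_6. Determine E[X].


Let X = Σ_S X_S over the C(8, 6) = 28 subsets S of size 6, where X_S = 1 if the K_6 on S is monochromatic.
For a fixed S, the K_6 on S has C(6, 2) = 15 edges. P[all 15 edges red] = (1/2)^15, and likewise for blue, so P[monochromatic] = 2·(1/2)^15 = 2^{1 − 15} = 1/16384.
Summing: E[X] = C(8, 6) · 2^{1 − 15} = 28 · 1/16384 = 7/4096.
Numerically: E[X] ≈ 0.002.

E[X] = C(8,6)·2^(1−C(6,2)) = 7/4096 ≈ 0.002.


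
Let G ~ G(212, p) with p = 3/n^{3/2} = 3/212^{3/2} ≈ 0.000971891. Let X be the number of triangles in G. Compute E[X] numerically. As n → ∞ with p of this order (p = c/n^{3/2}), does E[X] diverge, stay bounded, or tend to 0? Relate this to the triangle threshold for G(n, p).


Number of potential triangles: C(212, 3) = 1565620.
Each occurs with probability p³ ≈ (0.000971891)³ ≈ 9.18020522e-10.
By linearity: E[X] = C(212, 3)·p³ ≈ 1565620 · 9.18020522e-10 ≈ 0.001437.
Since α = 3/2 > 1, p = c/n^{3/2} = o(1/n) is below the triangle threshold p ~ 1/n. Asymptotically E[X] ~ (c³/6)·n^{3(1−α)} = (3³/6)·n^{-1.5} → 0, so by Markov's inequality G has no triangles w.h.p.

E[X] ≈ 0.001437; in regime p = Θ(1/n^{3/2}) E[X] tends to 0 (below the triangle threshold p ~ 1/n).


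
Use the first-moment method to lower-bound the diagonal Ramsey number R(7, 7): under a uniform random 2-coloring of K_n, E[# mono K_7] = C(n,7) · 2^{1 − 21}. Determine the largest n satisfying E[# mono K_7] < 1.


We need C(n, 7) · 2^{1 − 21} < 1, i.e. C(n, 7) < 2^{21 − 1} = 1048576.
Check values of n near the boundary:
  n = 26: C(26, 7) = 657800; 657800 < 1048576? YES
  n = 27: C(27, 7) = 888030; 888030 < 1048576? YES
  n = 28: C(28, 7) = 1184040; 1184040 < 1048576? NO
The largest n with C(n, 7) < 1048576 is n = 27 (where E[X] = 444015/524288 ≈ 0.846891). Hence R(7, 7) > 27, i.e. R(7, 7) ≥ 28.

Largest n = 27; hence R(7, 7) > 27.


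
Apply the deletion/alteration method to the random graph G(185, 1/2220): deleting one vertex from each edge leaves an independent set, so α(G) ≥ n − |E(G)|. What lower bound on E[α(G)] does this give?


E[|E(G)|] = C(185, 2)·p = 17020 · (1/2220) = 23/3.
E[α(G)] ≥ n − E[|E(G)|] = 185 − 23/3 = 532/3.
Numerically: ≈ 177.3333.
(This is only a lower bound; the true E[α(G)] may be larger.)

E[α(G)] ≥ 532/3 ≈ 177.3333.


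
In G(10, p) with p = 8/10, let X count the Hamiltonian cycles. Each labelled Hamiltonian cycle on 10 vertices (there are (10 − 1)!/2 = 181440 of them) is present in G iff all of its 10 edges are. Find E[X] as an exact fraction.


K_10 has (10 − 1)!/2 = 181440 labelled Hamiltonian cycles.
For each such Hamiltonian cycle H, let X_H = 1 if all 10 edges of H are present in G. Then P[X_H = 1] = p^{10} = (4/5)^{10} = 1048576/9765625.
By linearity of expectation: E[X] = Σ_H E[X_H] = 181440 · p^{10} = 181440 · 1048576/9765625 = 38050725888/1953125.
Numerically: E[X] ≈ 1.948e+04.

E[X] = 181440 · (4/5)^{10} = 38050725888/1953125 ≈ 1.948e+04.


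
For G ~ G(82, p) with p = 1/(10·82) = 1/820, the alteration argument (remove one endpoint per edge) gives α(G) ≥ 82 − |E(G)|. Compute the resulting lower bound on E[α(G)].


E[|E(G)|] = C(82, 2)·p = 3321 · (1/820) = 81/20.
E[α(G)] ≥ n − E[|E(G)|] = 82 − 81/20 = 1559/20.
Numerically: ≈ 77.950.
(This is only a lower bound; the true E[α(G)] may be larger.)

E[α(G)] ≥ 1559/20 ≈ 77.950.


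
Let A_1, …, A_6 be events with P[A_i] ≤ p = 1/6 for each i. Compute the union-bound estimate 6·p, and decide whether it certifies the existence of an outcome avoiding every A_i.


Union bound: P[∪_{i=1}^{6} A_i] ≤ Σ_i P[A_i] ≤ 6·p = 6·(1/6) = 1.
Numerically: 1 ≈ 1.0000000.
Is 1 < 1? NO.
Since the bound 1 is ≥ 1, the union bound is uninformative here; it does NOT by itself certify existence.

6·p = 1 ≈ 1.0000000; existence NOT certified by the union bound.


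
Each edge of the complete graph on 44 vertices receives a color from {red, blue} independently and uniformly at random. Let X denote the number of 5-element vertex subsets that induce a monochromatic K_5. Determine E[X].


Let X = Σ_S X_S over the C(44, 5) = 1086008 subsets S of size 5, where X_S = 1 if the K_5 on S is monochromatic.
For a fixed S, the K_5 on S has C(5, 2) = 10 edges. P[all 10 edges red] = (1/2)^10, and likewise for blue, so P[monochromatic] = 2·(1/2)^10 = 2^{1 − 10} = 1/512.
By linearity: E[X] = C(44, 5) · 2^{1 − 10} = 1086008 · 1/512 = 135751/64.
Numerically: E[X] ≈ 2121.1094.

E[X] = C(44,5)·2^(1−C(5,2)) = 135751/64 ≈ 2121.1094.


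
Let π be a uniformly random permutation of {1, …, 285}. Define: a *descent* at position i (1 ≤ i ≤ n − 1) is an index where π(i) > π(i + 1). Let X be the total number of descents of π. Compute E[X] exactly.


Write X = Σ X_I over i = 1, …, 284, with X_I the indicator of one descent.
There are 284 indicators.
For each fixed i, the pair (π(i), π(i+1)) is a uniformly random ordered pair of distinct values from {1, …, 285}; by symmetry P[π(i) > π(i+1)] = 1/2.
By linearity: E[X] = 284 · (1/2) = (285 − 1) · (1/2) = 142 ≈ 142.000000.

E[X] = 142 = 142.000000.


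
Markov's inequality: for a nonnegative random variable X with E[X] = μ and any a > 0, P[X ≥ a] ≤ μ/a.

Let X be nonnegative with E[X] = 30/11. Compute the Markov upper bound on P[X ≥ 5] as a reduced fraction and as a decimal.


μ = E[X] = 30/11, a = 5.
Markov: P[X ≥ 5] ≤ μ/a = (30/11)/5 = 6/11.
Numerically: ≈ 0.5455.
(Since a = 5 > μ = 2.7273, the bound 6/11 is < 1 and informative.)

P[X ≥ 5] ≤ 6/11 ≈ 0.5455.


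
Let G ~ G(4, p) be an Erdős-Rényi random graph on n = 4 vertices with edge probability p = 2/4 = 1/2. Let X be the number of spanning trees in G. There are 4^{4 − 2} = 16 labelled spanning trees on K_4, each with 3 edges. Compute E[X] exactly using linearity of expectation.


K_4 has 4^{4 − 2} = 16 labelled spanning trees.
For each such spanning tree H, let X_H = 1 if all 3 edges of H are present in G. Then P[X_H = 1] = p^{3} = (1/2)^{3} = 1/8.
By linearity of expectation: E[X] = Σ_H E[X_H] = 16 · p^{3} = 16 · 1/8 = 2.
Numerically: E[X] ≈ 2.

E[X] = 16 · (1/2)^{3} = 2 ≈ 2.


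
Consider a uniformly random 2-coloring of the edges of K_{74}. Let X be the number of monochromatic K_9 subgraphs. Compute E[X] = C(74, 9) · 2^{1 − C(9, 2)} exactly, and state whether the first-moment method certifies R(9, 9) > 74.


E[X] = C(74, 9) · 2^{1 − 36} = 110524147514 · 2^{−35} = 110524147514/34359738368.
As a reduced fraction: E[X] = 55262073757/17179869184 ≈ 3.2166761.
Is E[X] < 1? NO.
Since E[X] ≥ 1, the first-moment bound is inconclusive at n = 74; it does NOT by itself certify R(9, 9) > 74.

E[X] = 55262073757/17179869184 ≈ 3.2166761; E[X] ≥ 1; first-moment method inconclusive here.


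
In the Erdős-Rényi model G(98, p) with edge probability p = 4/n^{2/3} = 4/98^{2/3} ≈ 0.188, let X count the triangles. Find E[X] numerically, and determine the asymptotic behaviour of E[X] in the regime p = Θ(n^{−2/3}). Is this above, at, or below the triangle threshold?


Number of potential triangles: C(98, 3) = 152096.
Each occurs with probability p³ ≈ (0.188)³ ≈ 6.66389e-03.
By linearity: E[X] = C(98, 3)·p³ ≈ 152096 · 6.66389e-03 ≈ 1013.551.
Since α = 2/3 < 1, p = c/n^{2/3} ≫ 1/n is above the triangle threshold p ~ 1/n. Asymptotically E[X] ~ (c³/6)·n^{3(1−α)} = (4³/6)·n^{1} → ∞; triangles are abundant w.h.p.

E[X] ≈ 1013.551; in regime p = Θ(1/n^{2/3}) E[X] diverges (above the triangle threshold p ~ 1/n).


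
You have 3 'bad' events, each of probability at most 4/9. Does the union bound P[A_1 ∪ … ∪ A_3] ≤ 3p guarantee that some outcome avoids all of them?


Union bound: P[∪_{i=1}^{3} A_i] ≤ Σ_i P[A_i] ≤ 3·p = 3·(4/9) = 4/3.
Numerically: 4/3 ≈ 1.3333.
Is 4/3 < 1? NO.
Since the bound 4/3 is ≥ 1, the union bound is uninformative here; it does NOT by itself certify existence.

3·p = 4/3 ≈ 1.3333; existence NOT certified by the union bound.


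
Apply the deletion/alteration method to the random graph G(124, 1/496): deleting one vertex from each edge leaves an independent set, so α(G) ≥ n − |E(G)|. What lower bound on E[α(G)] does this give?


E[|E(G)|] = C(124, 2)·p = 7626 · (1/496) = 123/8.
E[α(G)] ≥ n − E[|E(G)|] = 124 − 123/8 = 869/8.
Numerically: ≈ 108.625.
(This is only a lower bound; the true E[α(G)] may be larger.)

E[α(G)] ≥ 869/8 ≈ 108.625.


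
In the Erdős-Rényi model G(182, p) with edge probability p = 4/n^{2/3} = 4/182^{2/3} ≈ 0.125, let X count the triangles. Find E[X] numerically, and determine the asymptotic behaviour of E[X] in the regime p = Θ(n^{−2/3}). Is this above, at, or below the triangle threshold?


Number of potential triangles: C(182, 3) = 988260.
Each occurs with probability p³ ≈ (0.125)³ ≈ 1.93213e-03.
By linearity: E[X] = C(182, 3)·p³ ≈ 988260 · 1.93213e-03 ≈ 1909.451.
Since α = 2/3 < 1, p = c/n^{2/3} ≫ 1/n is above the triangle threshold p ~ 1/n. Asymptotically E[X] ~ (c³/6)·n^{3(1−α)} = (4³/6)·n^{1} → ∞; triangles are abundant w.h.p.

E[X] ≈ 1909.451; in regime p = Θ(1/n^{2/3}) E[X] diverges (above the triangle threshold p ~ 1/n).


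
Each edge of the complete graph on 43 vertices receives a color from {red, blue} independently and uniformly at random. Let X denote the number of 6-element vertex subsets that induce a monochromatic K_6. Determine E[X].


Let X = Σ_S X_S over the C(43, 6) = 6096454 subsets S of size 6, where X_S = 1 if the K_6 on S is monochromatic.
For a fixed S, the K_6 on S has C(6, 2) = 15 edges. P[all 15 edges red] = (1/2)^15, and likewise for blue, so P[monochromatic] = 2·(1/2)^15 = 2^{1 − 15} = 1/16384.
Summing: E[X] = C(43, 6) · 2^{1 − 15} = 6096454 · 1/16384 = 3048227/8192.
Numerically: E[X] ≈ 372.0980.

E[X] = C(43,6)·2^(1−C(6,2)) = 3048227/8192 ≈ 372.0980.


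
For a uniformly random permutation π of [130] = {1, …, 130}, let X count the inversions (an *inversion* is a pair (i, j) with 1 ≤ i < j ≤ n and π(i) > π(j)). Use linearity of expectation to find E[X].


Write X = Σ X_I over the C(130, 2) = 8385 pairs i < j, with X_I the indicator of one inversion.
There are 8385 indicators.
For each fixed pair i < j, the values π(i) and π(j) are two distinct elements of {1, …, 130} in uniformly random order; by symmetry P[π(i) > π(j)] = 1/2.
By linearity: E[X] = 8385 · (1/2) = C(130, 2) · (1/2) = 8385/2 = 8385/2 ≈ 4192.5000.

E[X] = 8385/2 = 4192.5000.


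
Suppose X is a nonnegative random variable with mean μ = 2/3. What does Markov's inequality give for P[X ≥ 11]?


μ = E[X] = 2/3, a = 11.
Markov: P[X ≥ 11] ≤ μ/a = (2/3)/11 = 2/33.
Numerically: ≈ 0.0606.
(Since a = 11 > μ = 0.6667, the bound 2/33 is < 1 and informative.)

P[X ≥ 11] ≤ 2/33 ≈ 0.0606.


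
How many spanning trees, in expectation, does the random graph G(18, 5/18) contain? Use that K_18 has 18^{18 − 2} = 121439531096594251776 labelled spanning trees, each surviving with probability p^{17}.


K_18 has 18^{18 − 2} = 121439531096594251776 labelled spanning trees.
For each such spanning tree H, let X_H = 1 if all 17 edges of H are present in G. Then P[X_H = 1] = p^{17} = (5/18)^{17} = 762939453125/2185911559738696531968.
Summing the indicators: E[X] = Σ_H E[X_H] = 121439531096594251776 · p^{17} = 121439531096594251776 · 762939453125/2185911559738696531968 = 762939453125/18.
Numerically: E[X] ≈ 4.2386e+10.

E[X] = 121439531096594251776 · (5/18)^{17} = 762939453125/18 ≈ 4.2386e+10.


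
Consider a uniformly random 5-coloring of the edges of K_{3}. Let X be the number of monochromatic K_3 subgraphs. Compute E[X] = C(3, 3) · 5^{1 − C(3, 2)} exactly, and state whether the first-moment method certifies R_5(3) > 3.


E[X] = C(3, 3) · 5^{1 − 3} = 1 · 5^{−2} = 1/25.
As a reduced fraction: E[X] = 1/25 ≈ 0.04000.
Is E[X] < 1? YES.
Since E[X] < 1, there exists a 5-coloring of K_{3} with no monochromatic K_3; hence R_5(3) > 3.

E[X] = 1/25 ≈ 0.04000; E[X] < 1, so R_5(3) > 3.


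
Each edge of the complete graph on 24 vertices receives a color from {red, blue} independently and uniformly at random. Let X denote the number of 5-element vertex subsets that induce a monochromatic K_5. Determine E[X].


Let X = Σ_S X_S over the C(24, 5) = 42504 subsets S of size 5, where X_S = 1 if the K_5 on S is monochromatic.
For a fixed S, the K_5 on S has C(5, 2) = 10 edges. P[all 10 edges red] = (1/2)^10, and likewise for blue, so P[monochromatic] = 2·(1/2)^10 = 2^{1 − 10} = 1/512.
By linearity: E[X] = C(24, 5) · 2^{1 − 10} = 42504 · 1/512 = 5313/64.
Numerically: E[X] ≈ 83.015625.

E[X] = C(24,5)·2^(1−C(5,2)) = 5313/64 ≈ 83.015625.


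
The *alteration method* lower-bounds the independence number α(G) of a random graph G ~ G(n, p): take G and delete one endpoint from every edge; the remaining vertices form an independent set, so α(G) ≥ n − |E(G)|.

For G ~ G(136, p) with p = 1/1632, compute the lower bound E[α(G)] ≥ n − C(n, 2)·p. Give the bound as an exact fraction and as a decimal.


E[|E(G)|] = C(136, 2)·p = 9180 · (1/1632) = 45/8.
E[α(G)] ≥ n − E[|E(G)|] = 136 − 45/8 = 1043/8.
Numerically: ≈ 130.375000.
(This is only a lower bound; the true E[α(G)] may be larger.)

E[α(G)] ≥ 1043/8 ≈ 130.375000.


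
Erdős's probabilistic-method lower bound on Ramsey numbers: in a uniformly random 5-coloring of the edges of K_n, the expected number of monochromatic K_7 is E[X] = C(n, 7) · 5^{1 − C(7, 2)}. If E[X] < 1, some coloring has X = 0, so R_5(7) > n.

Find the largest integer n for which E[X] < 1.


We need C(n, 7) · 5^{1 − 21} < 1, i.e. C(n, 7) < 5^{21 − 1} = 95367431640625.
Check values of n near the boundary:
  n = 335: C(335, 7) = 88202498238195; 88202498238195 < 95367431640625? YES
  n = 336: C(336, 7) = 90079147136880; 90079147136880 < 95367431640625? YES
  n = 337: C(337, 7) = 91989916924632; 91989916924632 < 95367431640625? YES
  n = 338: C(338, 7) = 93935323022736; 93935323022736 < 95367431640625? YES
  n = 339: C(339, 7) = 95915887062372; 95915887062372 < 95367431640625? NO
The largest n with C(n, 7) < 95367431640625 is n = 338 (where E[X] = 93935323022736/95367431640625 ≈ 0.9850). Hence R_5(7) > 338, i.e. R_5(7) ≥ 339.

Largest n = 338; hence R_5(7) > 338.


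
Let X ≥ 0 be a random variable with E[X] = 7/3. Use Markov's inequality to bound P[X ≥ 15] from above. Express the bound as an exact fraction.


μ = E[X] = 7/3, a = 15.
Markov: P[X ≥ 15] ≤ μ/a = (7/3)/15 = 7/45.
Numerically: ≈ 0.155556.
(Since a = 15 > μ = 2.333333, the bound 7/45 is < 1 and informative.)

P[X ≥ 15] ≤ 7/45 ≈ 0.155556.


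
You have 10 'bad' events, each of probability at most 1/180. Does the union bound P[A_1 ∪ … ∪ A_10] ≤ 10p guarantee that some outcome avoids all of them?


Union bound: P[∪_{i=1}^{10} A_i] ≤ Σ_i P[A_i] ≤ 10·p = 10·(1/180) = 1/18.
Numerically: 1/18 ≈ 0.0555556.
Is 1/18 < 1? YES.
Since P[∪ A_i] ≤ 1/18 < 1, the complement has P[∩ A_i^c] ≥ 1 − 1/18 = 17/18 > 0, so some outcome avoids every A_i.

10·p = 1/18 ≈ 0.0555556; existence CERTIFIED by the union bound.


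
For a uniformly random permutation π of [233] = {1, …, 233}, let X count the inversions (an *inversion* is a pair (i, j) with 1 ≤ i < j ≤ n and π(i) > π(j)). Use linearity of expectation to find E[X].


Write X = Σ X_I over the C(233, 2) = 27028 pairs i < j, with X_I the indicator of one inversion.
There are 27028 indicators.
For each fixed pair i < j, the values π(i) and π(j) are two distinct elements of {1, …, 233} in uniformly random order; by symmetry P[π(i) > π(j)] = 1/2.
By linearity: E[X] = 27028 · (1/2) = C(233, 2) · (1/2) = 27028/2 = 13514 ≈ 13514.0000.

E[X] = 13514 = 13514.0000.


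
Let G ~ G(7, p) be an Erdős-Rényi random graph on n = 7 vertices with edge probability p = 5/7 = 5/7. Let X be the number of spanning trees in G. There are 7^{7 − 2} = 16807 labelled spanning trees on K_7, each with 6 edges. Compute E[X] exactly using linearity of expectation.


K_7 has 7^{7 − 2} = 16807 labelled spanning trees.
For each such spanning tree H, let X_H = 1 if all 6 edges of H are present in G. Then P[X_H = 1] = p^{6} = (5/7)^{6} = 15625/117649.
By linearity: E[X] = Σ_H E[X_H] = 16807 · p^{6} = 16807 · 15625/117649 = 15625/7.
Numerically: E[X] ≈ 2232.1.

E[X] = 16807 · (5/7)^{6} = 15625/7 ≈ 2232.1.


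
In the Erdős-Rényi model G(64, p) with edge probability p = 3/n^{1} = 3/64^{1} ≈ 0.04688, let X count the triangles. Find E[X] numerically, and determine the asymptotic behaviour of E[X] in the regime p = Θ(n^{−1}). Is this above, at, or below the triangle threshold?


Number of potential triangles: C(64, 3) = 41664.
Each occurs with probability p³ ≈ (0.04688)³ ≈ 1.029968e-04.
By linearity: E[X] = C(64, 3)·p³ ≈ 41664 · 1.029968e-04 ≈ 4.2913.
Here α = 1, so p = 3/n is exactly at the triangle threshold p ~ 1/n. Asymptotically E[X] → c³/6 = 3³/6 = 9/2 ≈ 4.5000, a bounded constant. In this regime the triangle count is asymptotically Poisson(c³/6).

E[X] ≈ 4.2913; in regime p = Θ(1/n^{1}) E[X] stays bounded (at the triangle threshold p ~ 1/n).


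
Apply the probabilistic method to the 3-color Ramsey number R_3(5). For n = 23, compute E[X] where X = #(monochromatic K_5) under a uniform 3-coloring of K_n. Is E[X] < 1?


E[X] = C(23, 5) · 3^{1 − 10} = 33649 · 3^{−9} = 33649/19683.
As a reduced fraction: E[X] = 33649/19683 ≈ 1.7095463.
Is E[X] < 1? NO.
Since E[X] ≥ 1, the first-moment bound is inconclusive at n = 23; it does NOT by itself certify R_3(5) > 23.

E[X] = 33649/19683 ≈ 1.7095463; E[X] ≥ 1; first-moment method inconclusive here.


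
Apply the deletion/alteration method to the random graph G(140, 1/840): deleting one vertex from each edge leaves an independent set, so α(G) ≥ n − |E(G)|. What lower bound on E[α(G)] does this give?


E[|E(G)|] = C(140, 2)·p = 9730 · (1/840) = 139/12.
E[α(G)] ≥ n − E[|E(G)|] = 140 − 139/12 = 1541/12.
Numerically: ≈ 128.416667.
(This is only a lower bound; the true E[α(G)] may be larger.)

E[α(G)] ≥ 1541/12 ≈ 128.416667.


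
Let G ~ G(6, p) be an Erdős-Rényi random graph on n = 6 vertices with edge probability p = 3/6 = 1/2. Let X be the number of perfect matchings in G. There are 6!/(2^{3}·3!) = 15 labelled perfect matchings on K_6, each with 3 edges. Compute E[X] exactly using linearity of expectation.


K_6 has 6!/(2^{3}·3!) = 15 labelled perfect matchings.
For each such perfect matching H, let X_H = 1 if all 3 edges of H are present in G. Then P[X_H = 1] = p^{3} = (1/2)^{3} = 1/8.
By linearity of expectation: E[X] = Σ_H E[X_H] = 15 · p^{3} = 15 · 1/8 = 15/8.
Numerically: E[X] ≈ 1.875.

E[X] = 15 · (1/2)^{3} = 15/8 ≈ 1.875.


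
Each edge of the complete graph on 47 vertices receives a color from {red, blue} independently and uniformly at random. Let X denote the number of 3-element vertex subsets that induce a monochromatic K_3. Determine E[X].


Let X = Σ_S X_S over the C(47, 3) = 16215 subsets S of size 3, where X_S = 1 if the K_3 on S is monochromatic.
For a fixed S, the K_3 on S has C(3, 2) = 3 edges. P[all 3 edges red] = (1/2)^3, and likewise for blue, so P[monochromatic] = 2·(1/2)^3 = 2^{1 − 3} = 1/4.
By linearity of expectation: E[X] = C(47, 3) · 2^{1 − 3} = 16215 · 1/4 = 16215/4.
Numerically: E[X] ≈ 4053.75000.

E[X] = C(47,3)·2^(1−C(3,2)) = 16215/4 ≈ 4053.75000.


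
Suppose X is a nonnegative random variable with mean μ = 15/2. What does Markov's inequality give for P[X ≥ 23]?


μ = E[X] = 15/2, a = 23.
Markov: P[X ≥ 23] ≤ μ/a = (15/2)/23 = 15/46.
Numerically: ≈ 0.3261.
(Since a = 23 > μ = 7.5000, the bound 15/46 is < 1 and informative.)

P[X ≥ 23] ≤ 15/46 ≈ 0.3261.


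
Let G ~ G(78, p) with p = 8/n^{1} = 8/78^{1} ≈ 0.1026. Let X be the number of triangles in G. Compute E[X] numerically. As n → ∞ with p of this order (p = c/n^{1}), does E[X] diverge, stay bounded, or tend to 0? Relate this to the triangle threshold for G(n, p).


Number of potential triangles: C(78, 3) = 76076.
Each occurs with probability p³ ≈ (0.1026)³ ≈ 1.078912e-03.
By linearity: E[X] = C(78, 3)·p³ ≈ 76076 · 1.078912e-03 ≈ 82.0793.
Here α = 1, so p = 8/n is exactly at the triangle threshold p ~ 1/n. Asymptotically E[X] → c³/6 = 8³/6 = 256/3 ≈ 85.3333, a bounded constant. In this regime the triangle count is asymptotically Poisson(c³/6).

E[X] ≈ 82.0793; in regime p = Θ(1/n^{1}) E[X] stays bounded (at the triangle threshold p ~ 1/n).


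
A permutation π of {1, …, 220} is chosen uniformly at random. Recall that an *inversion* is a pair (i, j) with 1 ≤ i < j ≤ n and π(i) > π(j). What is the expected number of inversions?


Write X = Σ X_I over the C(220, 2) = 24090 pairs i < j, with X_I the indicator of one inversion.
There are 24090 indicators.
For each fixed pair i < j, the values π(i) and π(j) are two distinct elements of {1, …, 220} in uniformly random order; by symmetry P[π(i) > π(j)] = 1/2.
By linearity: E[X] = 24090 · (1/2) = C(220, 2) · (1/2) = 24090/2 = 12045 ≈ 12045.000000.

E[X] = 12045 = 12045.000000.


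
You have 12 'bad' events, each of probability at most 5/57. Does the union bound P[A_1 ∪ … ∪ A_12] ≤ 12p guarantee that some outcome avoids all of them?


Union bound: P[∪_{i=1}^{12} A_i] ≤ Σ_i P[A_i] ≤ 12·p = 12·(5/57) = 20/19.
Numerically: 20/19 ≈ 1.053.
Is 20/19 < 1? NO.
Since the bound 20/19 is ≥ 1, the union bound is uninformative here; it does NOT by itself certify existence.

12·p = 20/19 ≈ 1.053; existence NOT certified by the union bound.


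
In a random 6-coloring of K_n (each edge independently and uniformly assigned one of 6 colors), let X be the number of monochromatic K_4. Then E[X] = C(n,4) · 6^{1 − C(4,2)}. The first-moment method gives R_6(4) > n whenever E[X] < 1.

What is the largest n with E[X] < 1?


We need C(n, 4) · 6^{1 − 6} < 1, i.e. C(n, 4) < 6^{6 − 1} = 7776.
Check values of n near the boundary:
  n = 20: C(20, 4) = 4845; 4845 < 7776? YES
  n = 21: C(21, 4) = 5985; 5985 < 7776? YES
  n = 22: C(22, 4) = 7315; 7315 < 7776? YES
  n = 23: C(23, 4) = 8855; 8855 < 7776? NO
  n = 24: C(24, 4) = 10626; 10626 < 7776? NO
  n = 25: C(25, 4) = 12650; 12650 < 7776? NO
The largest n with C(n, 4) < 7776 is n = 22 (where E[X] = 7315/7776 ≈ 0.94072). Hence R_6(4) > 22, i.e. R_6(4) ≥ 23.

Largest n = 22; hence R_6(4) > 22.


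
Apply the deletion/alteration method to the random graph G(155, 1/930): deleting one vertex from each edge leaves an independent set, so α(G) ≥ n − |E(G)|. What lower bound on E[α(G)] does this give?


E[|E(G)|] = C(155, 2)·p = 11935 · (1/930) = 77/6.
E[α(G)] ≥ n − E[|E(G)|] = 155 − 77/6 = 853/6.
Numerically: ≈ 142.1667.
(This is only a lower bound; the true E[α(G)] may be larger.)

E[α(G)] ≥ 853/6 ≈ 142.1667.


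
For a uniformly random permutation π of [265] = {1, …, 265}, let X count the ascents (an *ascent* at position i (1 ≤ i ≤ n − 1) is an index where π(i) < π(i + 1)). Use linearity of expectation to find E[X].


Write X = Σ X_I over i = 1, …, 264, with X_I the indicator of one ascent.
There are 264 indicators.
For each fixed i, the pair (π(i), π(i+1)) is a uniformly random ordered pair of distinct values from {1, …, 265}; by symmetry P[π(i) < π(i+1)] = 1/2.
By linearity: E[X] = 264 · (1/2) = (265 − 1) · (1/2) = 132 ≈ 132.000000.

E[X] = 132 = 132.000000.


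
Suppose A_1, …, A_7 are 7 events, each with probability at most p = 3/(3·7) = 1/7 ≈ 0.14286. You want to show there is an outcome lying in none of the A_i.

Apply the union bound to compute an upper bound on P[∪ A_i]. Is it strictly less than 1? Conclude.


Union bound: P[∪_{i=1}^{7} A_i] ≤ Σ_i P[A_i] ≤ 7·p = 7·(1/7) = 1.
Numerically: 1 ≈ 1.00000.
Is 1 < 1? NO.
Since the bound 1 is ≥ 1, the union bound is uninformative here; it does NOT by itself certify existence.

7·p = 1 ≈ 1.00000; existence NOT certified by the union bound.


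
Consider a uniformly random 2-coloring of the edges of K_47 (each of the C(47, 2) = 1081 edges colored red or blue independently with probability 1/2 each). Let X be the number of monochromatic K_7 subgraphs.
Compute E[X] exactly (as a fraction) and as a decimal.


Let X = Σ_S X_S over the C(47, 7) = 62891499 subsets S of size 7, where X_S = 1 if the K_7 on S is monochromatic.
For a fixed S, the K_7 on S has C(7, 2) = 21 edges. P[all 21 edges red] = (1/2)^21, and likewise for blue, so P[monochromatic] = 2·(1/2)^21 = 2^{1 − 21} = 1/1048576.
By linearity: E[X] = C(47, 7) · 2^{1 − 21} = 62891499 · 1/1048576 = 62891499/1048576.
Numerically: E[X] ≈ 59.97801.

E[X] = C(47,7)·2^(1−C(7,2)) = 62891499/1048576 ≈ 59.97801.


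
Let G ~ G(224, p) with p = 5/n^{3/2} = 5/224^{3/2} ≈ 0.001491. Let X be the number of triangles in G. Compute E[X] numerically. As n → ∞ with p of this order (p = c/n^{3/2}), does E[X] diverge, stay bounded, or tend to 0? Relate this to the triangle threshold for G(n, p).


Number of potential triangles: C(224, 3) = 1848224.
Each occurs with probability p³ ≈ (0.001491)³ ≈ 3.317370e-09.
By linearity: E[X] = C(224, 3)·p³ ≈ 1848224 · 3.317370e-09 ≈ 0.0061.
Since α = 3/2 > 1, p = c/n^{3/2} = o(1/n) is below the triangle threshold p ~ 1/n. Asymptotically E[X] ~ (c³/6)·n^{3(1−α)} = (5³/6)·n^{-1.5} → 0, so by Markov's inequality G has no triangles w.h.p.

E[X] ≈ 0.0061; in regime p = Θ(1/n^{3/2}) E[X] tends to 0 (below the triangle threshold p ~ 1/n).


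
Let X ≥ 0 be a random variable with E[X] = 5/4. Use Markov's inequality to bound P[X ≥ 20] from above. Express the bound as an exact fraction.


μ = E[X] = 5/4, a = 20.
Markov: P[X ≥ 20] ≤ μ/a = (5/4)/20 = 1/16.
Numerically: ≈ 0.062.
(Since a = 20 > μ = 1.250, the bound 1/16 is < 1 and informative.)

P[X ≥ 20] ≤ 1/16 ≈ 0.062.


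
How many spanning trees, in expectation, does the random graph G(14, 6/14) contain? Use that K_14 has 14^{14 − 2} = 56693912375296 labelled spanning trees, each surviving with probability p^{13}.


K_14 has 14^{14 − 2} = 56693912375296 labelled spanning trees.
For each such spanning tree H, let X_H = 1 if all 13 edges of H are present in G. Then P[X_H = 1] = p^{13} = (3/7)^{13} = 1594323/96889010407.
Summing the indicators: E[X] = Σ_H E[X_H] = 56693912375296 · p^{13} = 56693912375296 · 1594323/96889010407 = 6530347008/7.
Numerically: E[X] ≈ 9.33e+08.

E[X] = 56693912375296 · (3/7)^{13} = 6530347008/7 ≈ 9.33e+08.


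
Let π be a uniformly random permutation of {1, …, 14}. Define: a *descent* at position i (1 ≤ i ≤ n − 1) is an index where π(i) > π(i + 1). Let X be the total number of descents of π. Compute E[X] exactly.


Write X = Σ X_I over i = 1, …, 13, with X_I the indicator of one descent.
There are 13 indicators.
For each fixed i, the pair (π(i), π(i+1)) is a uniformly random ordered pair of distinct values from {1, …, 14}; by symmetry P[π(i) > π(i+1)] = 1/2.
By linearity: E[X] = 13 · (1/2) = (14 − 1) · (1/2) = 13/2 ≈ 6.500.

E[X] = 13/2 = 6.500.


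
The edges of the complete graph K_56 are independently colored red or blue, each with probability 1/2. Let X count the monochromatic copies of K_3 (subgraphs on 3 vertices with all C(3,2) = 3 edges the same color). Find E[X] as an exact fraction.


Let X = Σ_S X_S over the C(56, 3) = 27720 subsets S of size 3, where X_S = 1 if the K_3 on S is monochromatic.
For a fixed S, the K_3 on S has C(3, 2) = 3 edges. P[all 3 edges red] = (1/2)^3, and likewise for blue, so P[monochromatic] = 2·(1/2)^3 = 2^{1 − 3} = 1/4.
By linearity: E[X] = C(56, 3) · 2^{1 − 3} = 27720 · 1/4 = 6930.
Numerically: E[X] ≈ 6930.000.

E[X] = C(56,3)·2^(1−C(3,2)) = 6930 ≈ 6930.000.


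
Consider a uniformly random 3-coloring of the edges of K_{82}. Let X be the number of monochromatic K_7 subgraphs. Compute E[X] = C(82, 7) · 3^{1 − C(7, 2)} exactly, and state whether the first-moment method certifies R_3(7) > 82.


E[X] = C(82, 7) · 3^{1 − 21} = 3801756816 · 3^{−20} = 3801756816/3486784401.
As a reduced fraction: E[X] = 140805808/129140163 ≈ 1.090333.
Is E[X] < 1? NO.
Since E[X] ≥ 1, the first-moment bound is inconclusive at n = 82; it does NOT by itself certify R_3(7) > 82.

E[X] = 140805808/129140163 ≈ 1.090333; E[X] ≥ 1; first-moment method inconclusive here.


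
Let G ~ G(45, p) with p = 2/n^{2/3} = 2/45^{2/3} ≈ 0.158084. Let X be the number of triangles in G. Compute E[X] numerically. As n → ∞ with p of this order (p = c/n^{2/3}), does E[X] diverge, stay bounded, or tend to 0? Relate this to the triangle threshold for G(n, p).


Number of potential triangles: C(45, 3) = 14190.
Each occurs with probability p³ ≈ (0.158084)³ ≈ 3.95061728e-03.
By linearity: E[X] = C(45, 3)·p³ ≈ 14190 · 3.95061728e-03 ≈ 56.059259.
Since α = 2/3 < 1, p = c/n^{2/3} ≫ 1/n is above the triangle threshold p ~ 1/n. Asymptotically E[X] ~ (c³/6)·n^{3(1−α)} = (2³/6)·n^{1} → ∞; triangles are abundant w.h.p.

E[X] ≈ 56.059259; in regime p = Θ(1/n^{2/3}) E[X] diverges (above the triangle threshold p ~ 1/n).


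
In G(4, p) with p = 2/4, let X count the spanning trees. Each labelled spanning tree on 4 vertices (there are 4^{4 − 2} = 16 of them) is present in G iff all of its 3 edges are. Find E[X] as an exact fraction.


K_4 has 4^{4 − 2} = 16 labelled spanning trees.
For each such spanning tree H, let X_H = 1 if all 3 edges of H are present in G. Then P[X_H = 1] = p^{3} = (1/2)^{3} = 1/8.
By linearity: E[X] = Σ_H E[X_H] = 16 · p^{3} = 16 · 1/8 = 2.
Numerically: E[X] ≈ 2.

E[X] = 16 · (1/2)^{3} = 2 ≈ 2.


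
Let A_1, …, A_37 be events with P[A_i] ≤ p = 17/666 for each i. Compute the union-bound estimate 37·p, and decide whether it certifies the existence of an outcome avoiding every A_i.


Union bound: P[∪_{i=1}^{37} A_i] ≤ Σ_i P[A_i] ≤ 37·p = 37·(17/666) = 17/18.
Numerically: 17/18 ≈ 0.944.
Is 17/18 < 1? YES.
Since P[∪ A_i] ≤ 17/18 < 1, the complement has P[∩ A_i^c] ≥ 1 − 17/18 = 1/18 > 0, so some outcome avoids every A_i.

37·p = 17/18 ≈ 0.944; existence CERTIFIED by the union bound.


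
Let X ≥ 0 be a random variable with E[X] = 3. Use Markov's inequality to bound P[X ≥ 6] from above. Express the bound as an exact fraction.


μ = E[X] = 3, a = 6.
Markov: P[X ≥ 6] ≤ μ/a = (3)/6 = 1/2.
Numerically: ≈ 0.5000.
(Since a = 6 > μ = 3.0000, the bound 1/2 is < 1 and informative.)

P[X ≥ 6] ≤ 1/2 ≈ 0.5000.


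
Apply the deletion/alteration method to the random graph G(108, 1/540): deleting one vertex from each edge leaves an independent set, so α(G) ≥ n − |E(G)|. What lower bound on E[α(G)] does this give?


E[|E(G)|] = C(108, 2)·p = 5778 · (1/540) = 107/10.
E[α(G)] ≥ n − E[|E(G)|] = 108 − 107/10 = 973/10.
Numerically: ≈ 97.300.
(This is only a lower bound; the true E[α(G)] may be larger.)

E[α(G)] ≥ 973/10 ≈ 97.300.


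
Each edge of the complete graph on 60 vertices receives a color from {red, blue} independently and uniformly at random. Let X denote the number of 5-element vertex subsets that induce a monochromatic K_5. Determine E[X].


Let X = Σ_S X_S over the C(60, 5) = 5461512 subsets S of size 5, where X_S = 1 if the K_5 on S is monochromatic.
For a fixed S, the K_5 on S has C(5, 2) = 10 edges. P[all 10 edges red] = (1/2)^10, and likewise for blue, so P[monochromatic] = 2·(1/2)^10 = 2^{1 − 10} = 1/512.
By linearity: E[X] = C(60, 5) · 2^{1 − 10} = 5461512 · 1/512 = 682689/64.
Numerically: E[X] ≈ 10667.01562.

E[X] = C(60,5)·2^(1−C(5,2)) = 682689/64 ≈ 10667.01562.


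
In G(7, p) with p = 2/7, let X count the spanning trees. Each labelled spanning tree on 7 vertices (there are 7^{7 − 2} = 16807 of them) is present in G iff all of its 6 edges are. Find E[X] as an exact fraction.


K_7 has 7^{7 − 2} = 16807 labelled spanning trees.
For each such spanning tree H, let X_H = 1 if all 6 edges of H are present in G. Then P[X_H = 1] = p^{6} = (2/7)^{6} = 64/117649.
By linearity of expectation: E[X] = Σ_H E[X_H] = 16807 · p^{6} = 16807 · 64/117649 = 64/7.
Numerically: E[X] ≈ 9.14.

E[X] = 16807 · (2/7)^{6} = 64/7 ≈ 9.14.


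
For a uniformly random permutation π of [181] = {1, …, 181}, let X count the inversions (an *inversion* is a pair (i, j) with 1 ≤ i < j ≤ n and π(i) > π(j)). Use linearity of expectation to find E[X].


Write X = Σ X_I over the C(181, 2) = 16290 pairs i < j, with X_I the indicator of one inversion.
There are 16290 indicators.
For each fixed pair i < j, the values π(i) and π(j) are two distinct elements of {1, …, 181} in uniformly random order; by symmetry P[π(i) > π(j)] = 1/2.
By linearity: E[X] = 16290 · (1/2) = C(181, 2) · (1/2) = 16290/2 = 8145 ≈ 8145.000.

E[X] = 8145 = 8145.000.


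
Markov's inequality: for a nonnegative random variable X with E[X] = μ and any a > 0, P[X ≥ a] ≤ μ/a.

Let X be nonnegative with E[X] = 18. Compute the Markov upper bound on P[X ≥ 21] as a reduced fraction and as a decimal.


μ = E[X] = 18, a = 21.
Markov: P[X ≥ 21] ≤ μ/a = (18)/21 = 6/7.
Numerically: ≈ 0.857143.
(Since a = 21 > μ = 18.000000, the bound 6/7 is < 1 and informative.)

P[X ≥ 21] ≤ 6/7 ≈ 0.857143.


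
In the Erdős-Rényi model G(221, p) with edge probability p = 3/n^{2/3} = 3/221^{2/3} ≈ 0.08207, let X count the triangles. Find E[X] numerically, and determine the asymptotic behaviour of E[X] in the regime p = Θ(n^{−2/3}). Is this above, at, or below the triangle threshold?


Number of potential triangles: C(221, 3) = 1774630.
Each occurs with probability p³ ≈ (0.08207)³ ≈ 5.528142e-04.
By linearity: E[X] = C(221, 3)·p³ ≈ 1774630 · 5.528142e-04 ≈ 981.0407.
Since α = 2/3 < 1, p = c/n^{2/3} ≫ 1/n is above the triangle threshold p ~ 1/n. Asymptotically E[X] ~ (c³/6)·n^{3(1−α)} = (3³/6)·n^{1} → ∞; triangles are abundant w.h.p.

E[X] ≈ 981.0407; in regime p = Θ(1/n^{2/3}) E[X] diverges (above the triangle threshold p ~ 1/n).


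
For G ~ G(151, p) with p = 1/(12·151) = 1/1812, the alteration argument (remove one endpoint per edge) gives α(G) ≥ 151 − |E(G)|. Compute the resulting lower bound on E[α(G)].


E[|E(G)|] = C(151, 2)·p = 11325 · (1/1812) = 25/4.
E[α(G)] ≥ n − E[|E(G)|] = 151 − 25/4 = 579/4.
Numerically: ≈ 144.750.
(This is only a lower bound; the true E[α(G)] may be larger.)

E[α(G)] ≥ 579/4 ≈ 144.750.


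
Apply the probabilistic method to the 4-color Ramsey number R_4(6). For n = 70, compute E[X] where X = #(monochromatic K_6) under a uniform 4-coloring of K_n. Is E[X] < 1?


E[X] = C(70, 6) · 4^{1 − 15} = 131115985 · 4^{−14} = 131115985/268435456.
As a reduced fraction: E[X] = 131115985/268435456 ≈ 0.488445.
Is E[X] < 1? YES.
Since E[X] < 1, there exists a 4-coloring of K_{70} with no monochromatic K_6; hence R_4(6) > 70.

E[X] = 131115985/268435456 ≈ 0.488445; E[X] < 1, so R_4(6) > 70.


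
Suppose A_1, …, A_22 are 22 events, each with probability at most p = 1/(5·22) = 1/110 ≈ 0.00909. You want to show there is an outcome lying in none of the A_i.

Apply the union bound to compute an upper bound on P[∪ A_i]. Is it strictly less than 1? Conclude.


Union bound: P[∪_{i=1}^{22} A_i] ≤ Σ_i P[A_i] ≤ 22·p = 22·(1/110) = 1/5.
Numerically: 1/5 ≈ 0.20000.
Is 1/5 < 1? YES.
Since P[∪ A_i] ≤ 1/5 < 1, the complement has P[∩ A_i^c] ≥ 1 − 1/5 = 4/5 > 0, so some outcome avoids every A_i.

22·p = 1/5 ≈ 0.20000; existence CERTIFIED by the union bound.


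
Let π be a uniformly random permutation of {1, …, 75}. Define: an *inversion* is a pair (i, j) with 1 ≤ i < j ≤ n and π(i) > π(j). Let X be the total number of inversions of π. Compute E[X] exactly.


Write X = Σ X_I over the C(75, 2) = 2775 pairs i < j, with X_I the indicator of one inversion.
There are 2775 indicators.
For each fixed pair i < j, the values π(i) and π(j) are two distinct elements of {1, …, 75} in uniformly random order; by symmetry P[π(i) > π(j)] = 1/2.
By linearity: E[X] = 2775 · (1/2) = C(75, 2) · (1/2) = 2775/2 = 2775/2 ≈ 1387.5000.

E[X] = 2775/2 = 1387.5000.


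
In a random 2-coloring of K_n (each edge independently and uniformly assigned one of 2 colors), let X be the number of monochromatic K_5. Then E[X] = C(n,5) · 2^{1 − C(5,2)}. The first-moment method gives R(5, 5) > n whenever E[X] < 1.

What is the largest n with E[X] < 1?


We need C(n, 5) · 2^{1 − 10} < 1, i.e. C(n, 5) < 2^{10 − 1} = 512.
Check values of n near the boundary:
  n = 6: C(6, 5) = 6; 6 < 512? YES
  n = 7: C(7, 5) = 21; 21 < 512? YES
  n = 8: C(8, 5) = 56; 56 < 512? YES
  n = 9: C(9, 5) = 126; 126 < 512? YES
  n = 10: C(10, 5) = 252; 252 < 512? YES
  n = 11: C(11, 5) = 462; 462 < 512? YES
  n = 12: C(12, 5) = 792; 792 < 512? NO
  n = 13: C(13, 5) = 1287; 1287 < 512? NO
The largest n with C(n, 5) < 512 is n = 11 (where E[X] = 231/256 ≈ 0.90234). Hence R(5, 5) > 11, i.e. R(5, 5) ≥ 12.

Largest n = 11; hence R(5, 5) > 11.


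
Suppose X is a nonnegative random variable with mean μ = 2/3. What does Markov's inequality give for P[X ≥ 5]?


μ = E[X] = 2/3, a = 5.
Markov: P[X ≥ 5] ≤ μ/a = (2/3)/5 = 2/15.
Numerically: ≈ 0.13333.
(Since a = 5 > μ = 0.66667, the bound 2/15 is < 1 and informative.)

P[X ≥ 5] ≤ 2/15 ≈ 0.13333.


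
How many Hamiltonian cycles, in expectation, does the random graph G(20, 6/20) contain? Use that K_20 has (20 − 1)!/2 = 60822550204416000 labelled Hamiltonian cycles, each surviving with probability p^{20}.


K_20 has (20 − 1)!/2 = 60822550204416000 labelled Hamiltonian cycles.
For each such Hamiltonian cycle H, let X_H = 1 if all 20 edges of H are present in G. Then P[X_H = 1] = p^{20} = (3/10)^{20} = 3486784401/100000000000000000000.
Summing the indicators: E[X] = Σ_H E[X_H] = 60822550204416000 · p^{20} = 60822550204416000 · 3486784401/100000000000000000000 = 51776152168407487821/24414062500000.
Numerically: E[X] ≈ 2.1208e+06.

E[X] = 60822550204416000 · (3/10)^{20} = 51776152168407487821/24414062500000 ≈ 2.1208e+06.


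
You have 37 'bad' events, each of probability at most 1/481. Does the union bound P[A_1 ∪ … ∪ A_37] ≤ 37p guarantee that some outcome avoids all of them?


Union bound: P[∪_{i=1}^{37} A_i] ≤ Σ_i P[A_i] ≤ 37·p = 37·(1/481) = 1/13.
Numerically: 1/13 ≈ 0.077.
Is 1/13 < 1? YES.
Since P[∪ A_i] ≤ 1/13 < 1, the complement has P[∩ A_i^c] ≥ 1 − 1/13 = 12/13 > 0, so some outcome avoids every A_i.

37·p = 1/13 ≈ 0.077; existence CERTIFIED by the union bound.
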